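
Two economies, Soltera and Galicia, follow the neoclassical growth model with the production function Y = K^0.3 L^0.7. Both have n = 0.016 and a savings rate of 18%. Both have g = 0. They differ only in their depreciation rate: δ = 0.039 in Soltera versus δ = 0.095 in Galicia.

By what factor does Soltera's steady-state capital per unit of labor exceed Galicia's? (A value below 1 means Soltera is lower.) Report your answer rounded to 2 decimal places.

ratio ≈ 2.73

Steady-state k* = [s/(n + δ)]^(1/(1−α)), so the ratio is [ (s_S/(n + δ)_S) / (s_G/(n + δ)_G) ]^1.4286.
s_S/(n + δ)_S = 0.18/0.055 = 3.2727; s_G/(n + δ)_G = 0.18/0.111 = 1.6216.
Ratio = (3.2727/1.6216)^1.4286 = 2.0182^1.4286 ≈ 2.7269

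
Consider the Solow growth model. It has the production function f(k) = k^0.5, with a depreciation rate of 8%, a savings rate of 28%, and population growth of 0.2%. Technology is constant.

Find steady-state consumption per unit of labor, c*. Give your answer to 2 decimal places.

c* ≈ 2.46

In steady state, investment equals break-even investment: s·k^α = (n + δ)·k.
Dividing both sides by k: k^(1−α) = s / (n + δ).
k^0.5 = 0.28 / (0.002 + 0.080) = 0.28 / 0.082 = 3.4146
k* = 3.4146^(1/0.5) ≈ 11.6595
y* = (k*)^α = 11.6595^0.5 ≈ 3.4146
c* = (1 − s)·y* = (1 − 0.28) × 3.4146 ≈ 2.4585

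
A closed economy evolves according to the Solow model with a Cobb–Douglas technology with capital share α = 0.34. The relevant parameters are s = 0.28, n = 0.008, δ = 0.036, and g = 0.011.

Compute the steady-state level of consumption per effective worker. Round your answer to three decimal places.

At the steady state, Δk = 0, so s·k^α = (n + g + δ)·k.
Rearranging, k^(1−α) = s / (n + g + δ).
k^0.66 = 0.28 / (0.008 + 0.011 + 0.036) = 0.28 / 0.055 = 5.0909
k* = 5.0909^(1/0.66) ≈ 11.7734
y* = (k*)^α = 11.7734^0.34 ≈ 2.3126
c* = (1 − s)·y* = (1 − 0.28) × 2.3126 ≈ 1.6651

c* = 1.665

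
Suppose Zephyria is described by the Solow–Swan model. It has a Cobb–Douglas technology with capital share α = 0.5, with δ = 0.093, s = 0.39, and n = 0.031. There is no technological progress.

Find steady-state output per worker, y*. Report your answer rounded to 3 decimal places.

In steady state, investment equals break-even investment: s·k^α = (n + δ)·k.
Rearranging, k^(1−α) = s / (n + δ).
k^0.5 = 0.39 / (0.031 + 0.093) = 0.39 / 0.124 = 3.1452
k* = 3.1452^(1/0.5) ≈ 9.8923
y* = (k*)^α = 9.8923^0.5 ≈ 3.1452

y* = 3.145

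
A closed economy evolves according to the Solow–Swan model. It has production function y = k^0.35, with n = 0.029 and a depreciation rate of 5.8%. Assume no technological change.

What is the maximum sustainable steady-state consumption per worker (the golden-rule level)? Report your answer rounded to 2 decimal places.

At the golden rule, f'(k) = n + δ, so α·k^(α−1) = n + δ and k_gold = (α/(n + δ))^(1/(1−α)).
k_gold = (0.35/0.087)^(1/0.65) = 4.0230^1.5385 ≈ 8.5133
c_gold = f(k_gold) − (n + δ)·k_gold = 2.1161 − 0.087×8.5133 ≈ 1.3754

c_gold ≈ 1.38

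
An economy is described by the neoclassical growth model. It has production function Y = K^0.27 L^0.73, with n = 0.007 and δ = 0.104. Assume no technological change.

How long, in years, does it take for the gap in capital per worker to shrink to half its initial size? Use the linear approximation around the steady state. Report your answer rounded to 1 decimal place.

t_½ ≈ 8.6 years

Near the steady state the convergence rate is λ = (1 − α)(n + δ).
λ = (1 − 0.27) × 0.111 = 0.73 × 0.111 = 0.08103
Half-life = ln 2 / λ = 0.6931 / 0.08103 ≈ 8.55 years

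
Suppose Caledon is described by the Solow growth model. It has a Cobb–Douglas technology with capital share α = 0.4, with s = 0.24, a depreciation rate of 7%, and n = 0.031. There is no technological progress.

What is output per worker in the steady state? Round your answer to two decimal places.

In steady state, investment equals break-even investment: s·k^α = (n + δ)·k.
Rearranging, k^(1−α) = s / (n + δ).
k^0.6 = 0.24 / (0.031 + 0.070) = 0.24 / 0.101 = 2.3762
k* = 2.3762^(1/0.6) ≈ 4.2313
y* = (k*)^α = 4.2313^0.4 ≈ 1.7807

y* ≈ 1.78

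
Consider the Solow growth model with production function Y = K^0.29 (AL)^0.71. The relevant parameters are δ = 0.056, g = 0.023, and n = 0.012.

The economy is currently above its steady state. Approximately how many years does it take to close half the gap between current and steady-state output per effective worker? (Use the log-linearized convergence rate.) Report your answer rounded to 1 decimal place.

about 10.7 years

Near the steady state the convergence rate is λ = (1 − α)(n + g + δ).
λ = (1 − 0.29) × 0.091 = 0.71 × 0.091 = 0.06461
Half-life = ln 2 / λ = 0.6931 / 0.06461 ≈ 10.73 years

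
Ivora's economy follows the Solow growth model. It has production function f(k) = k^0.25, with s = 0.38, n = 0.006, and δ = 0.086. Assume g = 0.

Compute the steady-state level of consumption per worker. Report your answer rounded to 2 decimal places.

At the steady state, Δk = 0, so s·k^α = (n + δ)·k.
Dividing both sides by k: k^(1−α) = s / (n + δ).
k^0.75 = 0.38 / (0.006 + 0.086) = 0.38 / 0.092 = 4.1304
k* = 4.1304^(1/0.75) ≈ 6.6271
y* = (k*)^α = 6.6271^0.25 ≈ 1.6045
c* = (1 − s)·y* = (1 − 0.38) × 1.6045 ≈ 0.9948

c* ≈ 0.99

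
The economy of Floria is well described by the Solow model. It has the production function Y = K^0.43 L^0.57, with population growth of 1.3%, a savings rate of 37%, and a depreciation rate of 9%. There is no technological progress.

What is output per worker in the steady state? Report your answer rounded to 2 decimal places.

At the steady state, Δk = 0, so s·k^α = (n + δ)·k.
Dividing both sides by k: k^(1−α) = s / (n + δ).
k^0.57 = 0.37 / (0.013 + 0.090) = 0.37 / 0.103 = 3.5922
k* = 3.5922^(1/0.57) ≈ 9.4258
y* = (k*)^α = 9.4258^0.43 ≈ 2.6240

y* ≈ 2.62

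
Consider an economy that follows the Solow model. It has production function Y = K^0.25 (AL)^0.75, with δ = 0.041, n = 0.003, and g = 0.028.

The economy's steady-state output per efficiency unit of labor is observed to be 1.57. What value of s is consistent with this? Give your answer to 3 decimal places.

Steady state requires s·f(k) = (n + g + δ)·k, i.e. s·k^α = (n + g + δ)·k.
Since y* = [s/(n + g + δ)]^(α/(1−α)), we have s/(n + g + δ) = (y*)^((1−α)/α) = 1.57^3 = 3.8699.
Therefore s = 3.8699 × (n + g + δ) = 3.8699 × 0.072 = 0.2786.

s ≈ 0.279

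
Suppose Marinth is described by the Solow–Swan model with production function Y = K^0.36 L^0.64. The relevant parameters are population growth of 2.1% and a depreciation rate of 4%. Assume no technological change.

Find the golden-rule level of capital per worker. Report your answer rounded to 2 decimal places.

The golden rule sets f'(k) = n + δ, i.e. α·k^(α−1) = n + δ.
So k^(1−α) = α / (n + δ) = 0.36 / 0.061 = 5.9016.
k_gold = 5.9016^(1/0.64) ≈ 16.0192

k_gold ≈ 16.02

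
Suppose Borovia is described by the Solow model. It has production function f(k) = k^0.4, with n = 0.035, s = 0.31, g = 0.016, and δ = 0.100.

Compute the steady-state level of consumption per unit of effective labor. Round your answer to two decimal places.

c* = 1.11

Steady state requires s·f(k) = (n + g + δ)·k, i.e. s·k^α = (n + g + δ)·k.
Dividing both sides by k: k^(1−α) = s / (n + g + δ).
k^0.6 = 0.31 / (0.035 + 0.016 + 0.100) = 0.31 / 0.151 = 2.0530
k* = 2.0530^(1/0.6) ≈ 3.3163
y* = (k*)^α = 3.3163^0.4 ≈ 1.6153
c* = (1 − s)·y* = (1 − 0.31) × 1.6153 ≈ 1.1146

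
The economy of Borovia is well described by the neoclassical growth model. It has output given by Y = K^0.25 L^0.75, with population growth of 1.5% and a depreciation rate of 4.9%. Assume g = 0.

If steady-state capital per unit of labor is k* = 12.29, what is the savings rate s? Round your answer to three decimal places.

s ≈ 0.420

At the steady state, Δk = 0, so s·k^α = (n + δ)·k.
So s / (n + δ) = (k*)^(1−α) = 12.29^0.75 = 6.5639.
Therefore s = 6.5639 × (n + δ) = 6.5639 × 0.064 = 0.4201.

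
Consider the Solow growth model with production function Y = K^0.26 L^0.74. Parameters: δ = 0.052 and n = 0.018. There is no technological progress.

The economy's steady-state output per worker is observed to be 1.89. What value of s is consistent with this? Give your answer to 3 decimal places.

Steady state requires s·f(k) = (n + δ)·k, i.e. s·k^α = (n + δ)·k.
Since y* = [s/(n + δ)]^(α/(1−α)), we have s/(n + δ) = (y*)^((1−α)/α) = 1.89^2.8462 = 6.1216.
Therefore s = 6.1216 × (n + δ) = 6.1216 × 0.070 = 0.4285.

s ≈ 0.429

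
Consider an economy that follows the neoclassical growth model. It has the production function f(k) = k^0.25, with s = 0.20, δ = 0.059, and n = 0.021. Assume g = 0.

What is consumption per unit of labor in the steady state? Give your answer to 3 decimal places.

c* ≈ 1.086

In steady state, investment equals break-even investment: s·k^α = (n + δ)·k.
Rearranging, k^(1−α) = s / (n + δ).
k^0.75 = 0.20 / (0.021 + 0.059) = 0.20 / 0.080 = 2.5000
k* = 2.5000^(1/0.75) ≈ 3.3930
y* = (k*)^α = 3.3930^0.25 ≈ 1.3572
c* = (1 − s)·y* = (1 − 0.20) × 1.3572 ≈ 1.0858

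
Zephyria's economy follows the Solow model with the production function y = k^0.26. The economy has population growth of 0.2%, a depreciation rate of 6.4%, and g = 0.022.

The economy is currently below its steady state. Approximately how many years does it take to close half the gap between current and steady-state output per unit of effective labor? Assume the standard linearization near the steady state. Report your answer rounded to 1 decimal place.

Near the steady state the convergence rate is λ = (1 − α)(n + g + δ).
λ = (1 − 0.26) × 0.088 = 0.74 × 0.088 = 0.06512
Half-life = ln 2 / λ = 0.6931 / 0.06512 ≈ 10.64 years

about 10.6 years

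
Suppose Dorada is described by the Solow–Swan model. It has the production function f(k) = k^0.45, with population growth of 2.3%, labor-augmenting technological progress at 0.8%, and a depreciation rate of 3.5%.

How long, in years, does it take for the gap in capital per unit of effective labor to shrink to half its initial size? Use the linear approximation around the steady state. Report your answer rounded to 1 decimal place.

Near the steady state the convergence rate is λ = (1 − α)(n + g + δ).
λ = (1 − 0.45) × 0.066 = 0.55 × 0.066 = 0.0363
Half-life = ln 2 / λ = 0.6931 / 0.0363 ≈ 19.09 years

half-life ≈ 19.1 years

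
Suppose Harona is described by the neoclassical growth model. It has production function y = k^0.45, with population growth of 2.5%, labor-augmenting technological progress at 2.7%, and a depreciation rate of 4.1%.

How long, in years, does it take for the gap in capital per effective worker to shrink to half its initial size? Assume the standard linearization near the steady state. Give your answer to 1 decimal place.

Near the steady state the convergence rate is λ = (1 − α)(n + g + δ).
λ = (1 − 0.45) × 0.093 = 0.55 × 0.093 = 0.05115
Half-life = ln 2 / λ = 0.6931 / 0.05115 ≈ 13.55 years

about 13.6 years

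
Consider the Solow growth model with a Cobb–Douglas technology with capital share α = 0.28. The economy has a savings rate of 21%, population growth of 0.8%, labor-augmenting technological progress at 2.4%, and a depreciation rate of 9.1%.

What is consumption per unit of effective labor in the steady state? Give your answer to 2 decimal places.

c* ≈ 0.97

In steady state, investment equals break-even investment: s·k^α = (n + g + δ)·k.
Rearranging, k^(1−α) = s / (n + g + δ).
k^0.72 = 0.21 / (0.008 + 0.024 + 0.091) = 0.21 / 0.123 = 1.7073
k* = 1.7073^(1/0.72) ≈ 2.1021
y* = (k*)^α = 2.1021^0.28 ≈ 1.2312
c* = (1 − s)·y* = (1 − 0.21) × 1.2312 ≈ 0.9726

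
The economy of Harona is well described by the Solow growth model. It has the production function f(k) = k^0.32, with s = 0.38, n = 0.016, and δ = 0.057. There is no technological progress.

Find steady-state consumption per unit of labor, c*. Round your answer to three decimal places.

c* ≈ 1.348

Steady state requires s·f(k) = (n + δ)·k, i.e. s·k^α = (n + δ)·k.
Dividing both sides by k: k^(1−α) = s / (n + δ).
k^0.68 = 0.38 / (0.016 + 0.057) = 0.38 / 0.073 = 5.2055
k* = 5.2055^(1/0.68) ≈ 11.3141
y* = (k*)^α = 11.3141^0.32 ≈ 2.1735
c* = (1 − s)·y* = (1 − 0.38) × 2.1735 ≈ 1.3476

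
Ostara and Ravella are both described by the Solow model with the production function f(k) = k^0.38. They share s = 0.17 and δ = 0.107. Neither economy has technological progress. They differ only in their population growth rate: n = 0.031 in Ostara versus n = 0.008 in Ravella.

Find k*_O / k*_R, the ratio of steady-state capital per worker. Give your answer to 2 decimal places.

Steady-state k* = [s/(n + δ)]^(1/(1−α)), so the ratio is [ (s_O/(n + δ)_O) / (s_R/(n + δ)_R) ]^1.6129.
s_O/(n + δ)_O = 0.17/0.138 = 1.2319; s_R/(n + δ)_R = 0.17/0.115 = 1.4783.
Ratio = (1.2319/1.4783)^1.6129 = 0.8333^1.6129 ≈ 0.7452

k*_O / k*_R ≈ 0.75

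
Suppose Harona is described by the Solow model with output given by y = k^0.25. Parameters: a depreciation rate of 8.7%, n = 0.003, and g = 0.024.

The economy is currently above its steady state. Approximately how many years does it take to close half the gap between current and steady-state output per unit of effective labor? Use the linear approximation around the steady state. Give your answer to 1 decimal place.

t_½ ≈ 8.1 years

Near the steady state the convergence rate is λ = (1 − α)(n + g + δ).
λ = (1 − 0.25) × 0.114 = 0.75 × 0.114 = 0.0855
Half-life = ln 2 / λ = 0.6931 / 0.0855 ≈ 8.11 years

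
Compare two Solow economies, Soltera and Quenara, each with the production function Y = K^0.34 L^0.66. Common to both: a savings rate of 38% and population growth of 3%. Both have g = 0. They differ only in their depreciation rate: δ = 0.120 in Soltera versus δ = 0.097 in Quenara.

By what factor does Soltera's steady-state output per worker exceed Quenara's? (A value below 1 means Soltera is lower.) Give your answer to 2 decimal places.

Steady-state y* = [s/(n + δ)]^(α/(1−α)), so the ratio is [ (s_S/(n + δ)_S) / (s_Q/(n + δ)_Q) ]^0.5152.
s_S/(n + δ)_S = 0.38/0.150 = 2.5333; s_Q/(n + δ)_Q = 0.38/0.127 = 2.9921.
Ratio = (2.5333/2.9921)^0.5152 = 0.8467^0.5152 ≈ 0.9178

ratio ≈ 0.92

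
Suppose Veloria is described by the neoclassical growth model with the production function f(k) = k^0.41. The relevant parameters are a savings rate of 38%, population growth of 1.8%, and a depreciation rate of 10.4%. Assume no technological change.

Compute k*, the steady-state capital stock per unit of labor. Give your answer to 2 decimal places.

In steady state, investment equals break-even investment: s·k^α = (n + δ)·k.
Dividing both sides by k: k^(1−α) = s / (n + δ).
k^0.59 = 0.38 / (0.018 + 0.104) = 0.38 / 0.122 = 3.1148
k* = 3.1148^(1/0.59) ≈ 6.8600

k* ≈ 6.86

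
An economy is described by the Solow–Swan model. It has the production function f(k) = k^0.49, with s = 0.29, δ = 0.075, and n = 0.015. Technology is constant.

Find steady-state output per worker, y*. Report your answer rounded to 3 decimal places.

y* ≈ 3.078

Steady state requires s·f(k) = (n + δ)·k, i.e. s·k^α = (n + δ)·k.
Dividing both sides by k: k^(1−α) = s / (n + δ).
k^0.51 = 0.29 / (0.015 + 0.075) = 0.29 / 0.090 = 3.2222
k* = 3.2222^(1/0.51) ≈ 9.9169
y* = (k*)^α = 9.9169^0.49 ≈ 3.0777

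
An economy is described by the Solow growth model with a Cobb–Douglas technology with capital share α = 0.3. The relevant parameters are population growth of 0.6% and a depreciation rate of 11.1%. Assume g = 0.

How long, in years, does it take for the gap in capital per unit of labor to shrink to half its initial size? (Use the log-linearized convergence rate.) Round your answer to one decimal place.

about 8.5 years

Near the steady state the convergence rate is λ = (1 − α)(n + δ).
λ = (1 − 0.3) × 0.117 = 0.7 × 0.117 = 0.0819
Half-life = ln 2 / λ = 0.6931 / 0.0819 ≈ 8.46 years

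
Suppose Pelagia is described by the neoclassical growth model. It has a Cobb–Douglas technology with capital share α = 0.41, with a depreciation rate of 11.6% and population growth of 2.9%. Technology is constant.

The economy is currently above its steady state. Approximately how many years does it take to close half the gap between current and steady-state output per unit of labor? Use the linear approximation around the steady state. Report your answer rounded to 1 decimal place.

about 8.1 years

Near the steady state the convergence rate is λ = (1 − α)(n + δ).
λ = (1 − 0.41) × 0.145 = 0.59 × 0.145 = 0.08555
Half-life = ln 2 / λ = 0.6931 / 0.08555 ≈ 8.10 years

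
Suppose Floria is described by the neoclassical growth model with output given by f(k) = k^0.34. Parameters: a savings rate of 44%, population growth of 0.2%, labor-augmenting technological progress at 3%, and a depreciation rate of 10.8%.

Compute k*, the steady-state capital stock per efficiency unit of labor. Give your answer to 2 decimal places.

At the steady state, Δk = 0, so s·k^α = (n + g + δ)·k.
Rearranging, k^(1−α) = s / (n + g + δ).
k^0.66 = 0.44 / (0.002 + 0.030 + 0.108) = 0.44 / 0.140 = 3.1429
k* = 3.1429^(1/0.66) ≈ 5.6693

k* = 5.67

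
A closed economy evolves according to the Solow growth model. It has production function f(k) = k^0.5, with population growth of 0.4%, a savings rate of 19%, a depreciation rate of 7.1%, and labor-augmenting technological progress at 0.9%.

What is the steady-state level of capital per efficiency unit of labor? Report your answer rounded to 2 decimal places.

k* ≈ 5.12

Steady state requires s·f(k) = (n + g + δ)·k, i.e. s·k^α = (n + g + δ)·k.
Rearranging, k^(1−α) = s / (n + g + δ).
k^0.5 = 0.19 / (0.004 + 0.009 + 0.071) = 0.19 / 0.084 = 2.2619
k* = 2.2619^(1/0.5) ≈ 5.1162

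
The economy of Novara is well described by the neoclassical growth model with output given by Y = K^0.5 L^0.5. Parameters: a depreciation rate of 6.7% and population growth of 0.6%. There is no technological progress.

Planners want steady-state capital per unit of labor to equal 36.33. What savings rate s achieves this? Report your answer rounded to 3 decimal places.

s ≈ 0.440

At the steady state, Δk = 0, so s·k^α = (n + δ)·k.
So s / (n + δ) = (k*)^(1−α) = 36.33^0.5 = 6.0274.
Therefore s = 6.0274 × (n + δ) = 6.0274 × 0.073 = 0.4400.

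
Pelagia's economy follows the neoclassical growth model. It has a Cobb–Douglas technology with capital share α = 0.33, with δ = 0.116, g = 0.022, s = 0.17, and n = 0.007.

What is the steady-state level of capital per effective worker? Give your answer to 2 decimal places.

Steady state requires s·f(k) = (n + g + δ)·k, i.e. s·k^α = (n + g + δ)·k.
Dividing both sides by k: k^(1−α) = s / (n + g + δ).
k^0.67 = 0.17 / (0.007 + 0.022 + 0.116) = 0.17 / 0.145 = 1.1724
k* = 1.1724^(1/0.67) ≈ 1.2679

k* = 1.27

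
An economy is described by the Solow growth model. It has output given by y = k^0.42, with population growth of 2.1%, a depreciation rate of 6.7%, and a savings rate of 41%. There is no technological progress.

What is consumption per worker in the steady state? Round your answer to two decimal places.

At the steady state, Δk = 0, so s·k^α = (n + δ)·k.
Dividing both sides by k: k^(1−α) = s / (n + δ).
k^0.58 = 0.41 / (0.021 + 0.067) = 0.41 / 0.088 = 4.6591
k* = 4.6591^(1/0.58) ≈ 14.1986
y* = (k*)^α = 14.1986^0.42 ≈ 3.0475
c* = (1 − s)·y* = (1 − 0.41) × 3.0475 ≈ 1.7980

c* = 1.80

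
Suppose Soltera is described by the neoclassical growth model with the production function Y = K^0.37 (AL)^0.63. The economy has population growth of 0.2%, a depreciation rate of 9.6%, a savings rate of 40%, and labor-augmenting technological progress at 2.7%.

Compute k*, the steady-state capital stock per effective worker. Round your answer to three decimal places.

k* ≈ 6.336

In steady state, investment equals break-even investment: s·k^α = (n + g + δ)·k.
Rearranging, k^(1−α) = s / (n + g + δ).
k^0.63 = 0.40 / (0.002 + 0.027 + 0.096) = 0.40 / 0.125 = 3.2000
k* = 3.2000^(1/0.63) ≈ 6.3361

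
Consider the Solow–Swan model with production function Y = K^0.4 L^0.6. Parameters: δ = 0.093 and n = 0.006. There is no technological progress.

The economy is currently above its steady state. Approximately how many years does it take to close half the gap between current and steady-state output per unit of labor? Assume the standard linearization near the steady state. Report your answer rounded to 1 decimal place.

Near the steady state the convergence rate is λ = (1 − α)(n + δ).
λ = (1 − 0.4) × 0.099 = 0.6 × 0.099 = 0.0594
Half-life = ln 2 / λ = 0.6931 / 0.0594 ≈ 11.67 years

about 11.7 years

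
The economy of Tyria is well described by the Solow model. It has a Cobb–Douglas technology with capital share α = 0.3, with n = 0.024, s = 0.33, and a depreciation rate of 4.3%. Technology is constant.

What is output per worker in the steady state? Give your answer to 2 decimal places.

y* = 1.98

In steady state, investment equals break-even investment: s·k^α = (n + δ)·k.
Rearranging, k^(1−α) = s / (n + δ).
k^0.7 = 0.33 / (0.024 + 0.043) = 0.33 / 0.067 = 4.9254
k* = 4.9254^(1/0.7) ≈ 9.7544
y* = (k*)^α = 9.7544^0.3 ≈ 1.9804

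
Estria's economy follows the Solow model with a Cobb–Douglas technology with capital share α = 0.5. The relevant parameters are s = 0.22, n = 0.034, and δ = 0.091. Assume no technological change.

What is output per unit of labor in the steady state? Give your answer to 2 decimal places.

y* = 1.76

Steady state requires s·f(k) = (n + δ)·k, i.e. s·k^α = (n + δ)·k.
Dividing both sides by k: k^(1−α) = s / (n + δ).
k^0.5 = 0.22 / (0.034 + 0.091) = 0.22 / 0.125 = 1.7600
k* = 1.7600^(1/0.5) ≈ 3.0976
y* = (k*)^α = 3.0976^0.5 ≈ 1.7600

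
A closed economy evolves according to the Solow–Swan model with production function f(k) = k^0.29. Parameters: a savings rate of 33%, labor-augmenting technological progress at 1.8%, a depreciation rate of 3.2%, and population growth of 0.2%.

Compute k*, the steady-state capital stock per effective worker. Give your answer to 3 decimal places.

Steady state requires s·f(k) = (n + g + δ)·k, i.e. s·k^α = (n + g + δ)·k.
Dividing both sides by k: k^(1−α) = s / (n + g + δ).
k^0.71 = 0.33 / (0.002 + 0.018 + 0.032) = 0.33 / 0.052 = 6.3462
k* = 6.3462^(1/0.71) ≈ 13.4990

k* ≈ 13.499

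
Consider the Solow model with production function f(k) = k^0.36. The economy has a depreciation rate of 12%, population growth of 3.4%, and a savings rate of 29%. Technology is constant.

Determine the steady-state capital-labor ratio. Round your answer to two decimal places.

In steady state, investment equals break-even investment: s·k^α = (n + δ)·k.
Dividing both sides by k: k^(1−α) = s / (n + δ).
k^0.64 = 0.29 / (0.034 + 0.120) = 0.29 / 0.154 = 1.8831
k* = 1.8831^(1/0.64) ≈ 2.6884

k* = 2.69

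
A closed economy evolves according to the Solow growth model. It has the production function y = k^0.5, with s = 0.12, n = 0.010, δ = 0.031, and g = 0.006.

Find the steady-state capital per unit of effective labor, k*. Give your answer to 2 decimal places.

k* = 6.52

Steady state requires s·f(k) = (n + g + δ)·k, i.e. s·k^α = (n + g + δ)·k.
Dividing both sides by k: k^(1−α) = s / (n + g + δ).
k^0.5 = 0.12 / (0.010 + 0.006 + 0.031) = 0.12 / 0.047 = 2.5532
k* = 2.5532^(1/0.5) ≈ 6.5188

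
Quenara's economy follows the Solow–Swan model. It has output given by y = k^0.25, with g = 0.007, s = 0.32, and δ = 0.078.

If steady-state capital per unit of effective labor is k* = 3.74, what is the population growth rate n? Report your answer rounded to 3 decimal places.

At the steady state, Δk = 0, so s·k^α = (n + g + δ)·k.
So s / (n + g + δ) = (k*)^(1−α) = 3.74^0.75 = 2.6894.
Therefore n + g + δ = s / 2.6894 = 0.32 / 2.6894 = 0.1190, so n = 0.1190 − 0.085 = 0.0340.

n ≈ 0.034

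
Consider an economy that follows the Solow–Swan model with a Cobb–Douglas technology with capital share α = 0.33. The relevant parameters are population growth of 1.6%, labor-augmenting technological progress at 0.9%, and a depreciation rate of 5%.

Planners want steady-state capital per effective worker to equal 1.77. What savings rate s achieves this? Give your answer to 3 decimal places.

s ≈ 0.110

At the steady state, Δk = 0, so s·k^α = (n + g + δ)·k.
So s / (n + g + δ) = (k*)^(1−α) = 1.77^0.67 = 1.4660.
Therefore s = 1.4660 × (n + g + δ) = 1.4660 × 0.075 = 0.1100.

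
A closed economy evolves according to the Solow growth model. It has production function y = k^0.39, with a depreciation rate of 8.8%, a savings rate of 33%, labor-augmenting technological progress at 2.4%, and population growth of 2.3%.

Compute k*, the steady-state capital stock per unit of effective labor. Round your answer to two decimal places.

k* ≈ 4.33

Steady state requires s·f(k) = (n + g + δ)·k, i.e. s·k^α = (n + g + δ)·k.
Dividing both sides by k: k^(1−α) = s / (n + g + δ).
k^0.61 = 0.33 / (0.023 + 0.024 + 0.088) = 0.33 / 0.135 = 2.4444
k* = 2.4444^(1/0.61) ≈ 4.3286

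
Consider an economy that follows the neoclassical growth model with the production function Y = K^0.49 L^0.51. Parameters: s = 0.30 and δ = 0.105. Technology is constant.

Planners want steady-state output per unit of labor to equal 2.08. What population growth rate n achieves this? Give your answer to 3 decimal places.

At the steady state, Δk = 0, so s·k^α = (n + δ)·k.
Since y* = [s/(n + δ)]^(α/(1−α)), we have s/(n + δ) = (y*)^((1−α)/α) = 2.08^1.0408 = 2.1431.
Therefore n + δ = s / 2.1431 = 0.30 / 2.1431 = 0.1400, so n = 0.1400 − 0.105 = 0.0350.

n ≈ 0.035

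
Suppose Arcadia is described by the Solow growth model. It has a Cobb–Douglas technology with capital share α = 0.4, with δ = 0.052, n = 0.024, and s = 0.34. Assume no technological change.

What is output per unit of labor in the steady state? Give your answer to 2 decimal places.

At the steady state, Δk = 0, so s·k^α = (n + δ)·k.
Dividing both sides by k: k^(1−α) = s / (n + δ).
k^0.6 = 0.34 / (0.024 + 0.052) = 0.34 / 0.076 = 4.4737
k* = 4.4737^(1/0.6) ≈ 12.1463
y* = (k*)^α = 12.1463^0.4 ≈ 2.7150

y* = 2.72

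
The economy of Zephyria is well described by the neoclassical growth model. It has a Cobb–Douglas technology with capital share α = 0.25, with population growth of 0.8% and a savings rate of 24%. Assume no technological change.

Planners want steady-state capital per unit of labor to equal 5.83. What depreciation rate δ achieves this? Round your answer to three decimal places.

In steady state, investment equals break-even investment: s·k^α = (n + δ)·k.
So s / (n + δ) = (k*)^(1−α) = 5.83^0.75 = 3.7519.
Therefore n + δ = s / 3.7519 = 0.24 / 3.7519 = 0.0640, so δ = 0.0640 − 0.008 = 0.0560.

δ ≈ 0.056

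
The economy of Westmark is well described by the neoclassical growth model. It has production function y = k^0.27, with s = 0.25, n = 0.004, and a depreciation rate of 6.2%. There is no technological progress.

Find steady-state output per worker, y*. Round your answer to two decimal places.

y* ≈ 1.64

Steady state requires s·f(k) = (n + δ)·k, i.e. s·k^α = (n + δ)·k.
Dividing both sides by k: k^(1−α) = s / (n + δ).
k^0.73 = 0.25 / (0.004 + 0.062) = 0.25 / 0.066 = 3.7879
k* = 3.7879^(1/0.73) ≈ 6.1991
y* = (k*)^α = 6.1991^0.27 ≈ 1.6365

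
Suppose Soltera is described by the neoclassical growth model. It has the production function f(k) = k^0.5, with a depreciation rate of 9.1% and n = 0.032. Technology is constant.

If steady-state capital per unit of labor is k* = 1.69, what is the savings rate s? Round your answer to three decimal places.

Steady state requires s·f(k) = (n + δ)·k, i.e. s·k^α = (n + δ)·k.
So s / (n + δ) = (k*)^(1−α) = 1.69^0.5 = 1.3000.
Therefore s = 1.3000 × (n + δ) = 1.3000 × 0.123 = 0.1599.

s ≈ 0.160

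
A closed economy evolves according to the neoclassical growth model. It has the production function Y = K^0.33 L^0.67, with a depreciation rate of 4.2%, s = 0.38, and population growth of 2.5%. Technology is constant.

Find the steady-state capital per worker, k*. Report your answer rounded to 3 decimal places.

In steady state, investment equals break-even investment: s·k^α = (n + δ)·k.
Rearranging, k^(1−α) = s / (n + δ).
k^0.67 = 0.38 / (0.025 + 0.042) = 0.38 / 0.067 = 5.6716
k* = 5.6716^(1/0.67) ≈ 13.3332

k* ≈ 13.333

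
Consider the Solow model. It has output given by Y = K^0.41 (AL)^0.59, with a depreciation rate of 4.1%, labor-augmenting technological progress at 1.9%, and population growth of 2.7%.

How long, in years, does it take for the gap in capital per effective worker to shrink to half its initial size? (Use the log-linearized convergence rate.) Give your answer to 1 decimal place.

Near the steady state the convergence rate is λ = (1 − α)(n + g + δ).
λ = (1 − 0.41) × 0.087 = 0.59 × 0.087 = 0.05133
Half-life = ln 2 / λ = 0.6931 / 0.05133 ≈ 13.50 years

t_½ ≈ 13.5 years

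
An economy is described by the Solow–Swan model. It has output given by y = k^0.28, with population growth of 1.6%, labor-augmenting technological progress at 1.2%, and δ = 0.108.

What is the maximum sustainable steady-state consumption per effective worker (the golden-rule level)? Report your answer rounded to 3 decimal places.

At the golden rule, f'(k) = n + g + δ, so α·k^(α−1) = n + g + δ and k_gold = (α/(n + g + δ))^(1/(1−α)).
k_gold = (0.28/0.136)^(1/0.72) = 2.0588^1.3889 ≈ 2.7263
c_gold = f(k_gold) − (n + g + δ)·k_gold = 1.3242 − 0.136×2.7263 ≈ 0.9534

c_gold ≈ 0.953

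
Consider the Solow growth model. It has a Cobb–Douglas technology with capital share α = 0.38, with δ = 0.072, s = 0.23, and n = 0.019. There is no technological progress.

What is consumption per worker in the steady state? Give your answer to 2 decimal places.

c* ≈ 1.36

At the steady state, Δk = 0, so s·k^α = (n + δ)·k.
Dividing both sides by k: k^(1−α) = s / (n + δ).
k^0.62 = 0.23 / (0.019 + 0.072) = 0.23 / 0.091 = 2.5275
k* = 2.5275^(1/0.62) ≈ 4.4617
y* = (k*)^α = 4.4617^0.38 ≈ 1.7653
c* = (1 − s)·y* = (1 − 0.23) × 1.7653 ≈ 1.3593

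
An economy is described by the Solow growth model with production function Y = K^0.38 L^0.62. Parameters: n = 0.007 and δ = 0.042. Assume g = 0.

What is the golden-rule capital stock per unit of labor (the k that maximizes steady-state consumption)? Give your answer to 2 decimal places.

k_gold ≈ 27.22

The golden rule sets f'(k) = n + δ, i.e. α·k^(α−1) = n + δ.
So k^(1−α) = α / (n + δ) = 0.38 / 0.049 = 7.7551.
k_gold = 7.7551^(1/0.62) ≈ 27.2156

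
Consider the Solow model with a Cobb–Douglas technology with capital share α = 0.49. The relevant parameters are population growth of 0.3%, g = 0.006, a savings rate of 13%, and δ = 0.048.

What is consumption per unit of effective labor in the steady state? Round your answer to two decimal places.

c* = 1.92

At the steady state, Δk = 0, so s·k^α = (n + g + δ)·k.
Dividing both sides by k: k^(1−α) = s / (n + g + δ).
k^0.51 = 0.13 / (0.003 + 0.006 + 0.048) = 0.13 / 0.057 = 2.2807
k* = 2.2807^(1/0.51) ≈ 5.0361
y* = (k*)^α = 5.0361^0.49 ≈ 2.2081
c* = (1 − s)·y* = (1 − 0.13) × 2.2081 ≈ 1.9210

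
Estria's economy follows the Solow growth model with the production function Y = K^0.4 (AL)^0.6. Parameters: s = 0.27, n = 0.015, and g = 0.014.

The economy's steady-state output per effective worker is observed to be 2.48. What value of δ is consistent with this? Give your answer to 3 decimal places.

δ ≈ 0.040

In steady state, investment equals break-even investment: s·k^α = (n + g + δ)·k.
Since y* = [s/(n + g + δ)]^(α/(1−α)), we have s/(n + g + δ) = (y*)^((1−α)/α) = 2.48^1.5 = 3.9055.
Therefore n + g + δ = s / 3.9055 = 0.27 / 3.9055 = 0.0691, so δ = 0.0691 − 0.029 = 0.0401.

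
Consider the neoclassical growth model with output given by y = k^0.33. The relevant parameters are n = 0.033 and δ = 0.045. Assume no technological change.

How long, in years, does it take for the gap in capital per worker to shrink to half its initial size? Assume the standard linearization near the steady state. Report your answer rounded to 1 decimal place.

half-life ≈ 13.3 years

Near the steady state the convergence rate is λ = (1 − α)(n + δ).
λ = (1 − 0.33) × 0.078 = 0.67 × 0.078 = 0.05226
Half-life = ln 2 / λ = 0.6931 / 0.05226 ≈ 13.26 years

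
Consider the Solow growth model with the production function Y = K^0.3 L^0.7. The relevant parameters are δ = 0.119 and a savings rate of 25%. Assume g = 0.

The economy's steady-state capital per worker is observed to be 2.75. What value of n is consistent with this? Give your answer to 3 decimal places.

In steady state, investment equals break-even investment: s·k^α = (n + δ)·k.
So s / (n + δ) = (k*)^(1−α) = 2.75^0.7 = 2.0302.
Therefore n + δ = s / 2.0302 = 0.25 / 2.0302 = 0.1231, so n = 0.1231 − 0.119 = 0.0041.

n ≈ 0.004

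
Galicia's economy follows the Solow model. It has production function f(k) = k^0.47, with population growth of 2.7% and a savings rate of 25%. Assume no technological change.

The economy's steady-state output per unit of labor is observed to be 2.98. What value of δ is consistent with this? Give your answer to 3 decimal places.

δ ≈ 0.046

At the steady state, Δk = 0, so s·k^α = (n + δ)·k.
Since y* = [s/(n + δ)]^(α/(1−α)), we have s/(n + δ) = (y*)^((1−α)/α) = 2.98^1.1277 = 3.4259.
Therefore n + δ = s / 3.4259 = 0.25 / 3.4259 = 0.0730, so δ = 0.0730 − 0.027 = 0.0460.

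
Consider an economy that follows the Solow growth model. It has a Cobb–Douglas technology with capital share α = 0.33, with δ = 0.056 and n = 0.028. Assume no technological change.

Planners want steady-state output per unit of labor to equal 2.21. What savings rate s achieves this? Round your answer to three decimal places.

In steady state, investment equals break-even investment: s·k^α = (n + δ)·k.
Since y* = [s/(n + δ)]^(α/(1−α)), we have s/(n + δ) = (y*)^((1−α)/α) = 2.21^2.0303 = 5.0029.
Therefore s = 5.0029 × (n + δ) = 5.0029 × 0.084 = 0.4202.

s ≈ 0.420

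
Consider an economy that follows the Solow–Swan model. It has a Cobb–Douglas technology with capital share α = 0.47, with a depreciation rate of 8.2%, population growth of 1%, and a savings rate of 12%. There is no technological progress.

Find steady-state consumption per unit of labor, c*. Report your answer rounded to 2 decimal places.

c* ≈ 1.11

At the steady state, Δk = 0, so s·k^α = (n + δ)·k.
Rearranging, k^(1−α) = s / (n + δ).
k^0.53 = 0.12 / (0.010 + 0.082) = 0.12 / 0.092 = 1.3043
k* = 1.3043^(1/0.53) ≈ 1.6508
y* = (k*)^α = 1.6508^0.47 ≈ 1.2657
c* = (1 − s)·y* = (1 − 0.12) × 1.2657 ≈ 1.1138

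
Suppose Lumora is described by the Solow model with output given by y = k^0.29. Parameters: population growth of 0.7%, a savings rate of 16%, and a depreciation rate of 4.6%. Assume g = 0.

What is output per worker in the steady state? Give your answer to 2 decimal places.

In steady state, investment equals break-even investment: s·k^α = (n + δ)·k.
Dividing both sides by k: k^(1−α) = s / (n + δ).
k^0.71 = 0.16 / (0.007 + 0.046) = 0.16 / 0.053 = 3.0189
k* = 3.0189^(1/0.71) ≈ 4.7407
y* = (k*)^α = 4.7407^0.29 ≈ 1.5703

y* = 1.57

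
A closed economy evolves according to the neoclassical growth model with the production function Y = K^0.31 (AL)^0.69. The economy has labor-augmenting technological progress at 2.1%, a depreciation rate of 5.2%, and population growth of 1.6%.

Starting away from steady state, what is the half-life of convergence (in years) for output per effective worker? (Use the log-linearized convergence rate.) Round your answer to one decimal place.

Near the steady state the convergence rate is λ = (1 − α)(n + g + δ).
λ = (1 − 0.31) × 0.089 = 0.69 × 0.089 = 0.06141
Half-life = ln 2 / λ = 0.6931 / 0.06141 ≈ 11.29 years

t_½ ≈ 11.3 years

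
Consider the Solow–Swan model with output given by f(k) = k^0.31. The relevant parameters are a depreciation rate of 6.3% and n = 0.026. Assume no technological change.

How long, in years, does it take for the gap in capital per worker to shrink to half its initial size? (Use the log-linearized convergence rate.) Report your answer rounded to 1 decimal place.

Near the steady state the convergence rate is λ = (1 − α)(n + δ).
λ = (1 − 0.31) × 0.089 = 0.69 × 0.089 = 0.06141
Half-life = ln 2 / λ = 0.6931 / 0.06141 ≈ 11.29 years

about 11.3 years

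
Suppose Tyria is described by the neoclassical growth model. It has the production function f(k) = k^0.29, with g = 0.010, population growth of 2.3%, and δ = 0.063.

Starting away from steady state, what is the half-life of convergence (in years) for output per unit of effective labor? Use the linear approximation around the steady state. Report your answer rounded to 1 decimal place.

Near the steady state the convergence rate is λ = (1 − α)(n + g + δ).
λ = (1 − 0.29) × 0.096 = 0.71 × 0.096 = 0.06816
Half-life = ln 2 / λ = 0.6931 / 0.06816 ≈ 10.17 years

t_½ ≈ 10.2 years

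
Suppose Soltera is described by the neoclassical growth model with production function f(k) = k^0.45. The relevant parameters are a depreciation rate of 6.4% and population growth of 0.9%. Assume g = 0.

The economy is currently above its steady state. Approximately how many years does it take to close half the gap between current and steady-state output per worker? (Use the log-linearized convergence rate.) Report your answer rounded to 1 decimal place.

about 17.3 years

Near the steady state the convergence rate is λ = (1 − α)(n + δ).
λ = (1 − 0.45) × 0.073 = 0.55 × 0.073 = 0.04015
Half-life = ln 2 / λ = 0.6931 / 0.04015 ≈ 17.26 years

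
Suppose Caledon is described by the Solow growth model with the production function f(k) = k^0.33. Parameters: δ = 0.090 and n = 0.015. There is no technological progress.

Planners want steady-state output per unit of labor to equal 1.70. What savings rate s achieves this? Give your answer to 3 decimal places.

s ≈ 0.308

In steady state, investment equals break-even investment: s·k^α = (n + δ)·k.
Since y* = [s/(n + δ)]^(α/(1−α)), we have s/(n + δ) = (y*)^((1−α)/α) = 1.70^2.0303 = 2.9368.
Therefore s = 2.9368 × (n + δ) = 2.9368 × 0.105 = 0.3084.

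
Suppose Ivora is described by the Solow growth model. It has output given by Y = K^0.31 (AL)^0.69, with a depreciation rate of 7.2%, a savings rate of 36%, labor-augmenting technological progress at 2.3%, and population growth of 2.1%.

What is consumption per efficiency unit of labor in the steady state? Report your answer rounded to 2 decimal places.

c* = 1.06

Steady state requires s·f(k) = (n + g + δ)·k, i.e. s·k^α = (n + g + δ)·k.
Rearranging, k^(1−α) = s / (n + g + δ).
k^0.69 = 0.36 / (0.021 + 0.023 + 0.072) = 0.36 / 0.116 = 3.1034
k* = 3.1034^(1/0.69) ≈ 5.1619
y* = (k*)^α = 5.1619^0.31 ≈ 1.6633
c* = (1 − s)·y* = (1 − 0.36) × 1.6633 ≈ 1.0645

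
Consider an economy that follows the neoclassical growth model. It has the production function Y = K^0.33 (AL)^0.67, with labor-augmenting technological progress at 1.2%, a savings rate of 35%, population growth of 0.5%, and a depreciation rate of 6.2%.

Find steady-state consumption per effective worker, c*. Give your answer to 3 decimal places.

Steady state requires s·f(k) = (n + g + δ)·k, i.e. s·k^α = (n + g + δ)·k.
Rearranging, k^(1−α) = s / (n + g + δ).
k^0.67 = 0.35 / (0.005 + 0.012 + 0.062) = 0.35 / 0.079 = 4.4304
k* = 4.4304^(1/0.67) ≈ 9.2223
y* = (k*)^α = 9.2223^0.33 ≈ 2.0816
c* = (1 − s)·y* = (1 − 0.35) × 2.0816 ≈ 1.3530

c* = 1.353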